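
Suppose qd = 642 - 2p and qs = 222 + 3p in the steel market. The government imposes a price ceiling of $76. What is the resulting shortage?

Equilibrium price would be p* = 84, so the ceiling at 76 binds.
At p = 76: qd = 642 − 2(76) = 490, qs = 222 + 3(76) = 450.
Shortage = 490 − 450 = 40.

Shortage = 40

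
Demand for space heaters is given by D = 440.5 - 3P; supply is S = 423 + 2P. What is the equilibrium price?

Set D = S: 440.5 - 3P = 423 + 2P.
17.5 = 5P, so P* = 3.5.
Q* = 440.5 − 3(3.5) = 430.

P* = 3.5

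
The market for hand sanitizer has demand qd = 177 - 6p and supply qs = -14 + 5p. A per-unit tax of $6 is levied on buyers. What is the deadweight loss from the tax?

Deadweight loss = 540/11

Pre-tax equilibrium: p* = 191/11, q* = 801/11.
Tax on buyers shifts demand to qd = 177 − 6(p + 6) = 141 - 6p.
141 - 6p = -14 + 5p gives seller price ps = 155/11; buyers pay pb = 155/11 + 6 = 221/11.
New quantity: q = 177 − 6(221/11) = 621/11.
DWL = ½ × 6 × (801/11 − 621/11) = 540/11.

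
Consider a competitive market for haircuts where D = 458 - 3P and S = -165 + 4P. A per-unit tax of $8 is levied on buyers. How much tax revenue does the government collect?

Tax revenue = 9928/7

Pre-tax equilibrium: P* = 89, Q* = 191.
Tax on buyers shifts demand to D = 458 − 3(P + 8) = 434 - 3P.
434 - 3P = -165 + 4P gives seller price Ps = 599/7; buyers pay Pb = 599/7 + 8 = 655/7.
New quantity: Q = 458 − 3(655/7) = 1241/7.
Revenue = 8 × 1241/7 = 9928/7.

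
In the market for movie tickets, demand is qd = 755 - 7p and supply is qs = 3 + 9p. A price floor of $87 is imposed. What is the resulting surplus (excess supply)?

Equilibrium price would be p* = 47, so the floor at 87 binds.
At p = 87: qd = 146, qs = 786.
Surplus = 786 − 146 = 640.

Surplus = 640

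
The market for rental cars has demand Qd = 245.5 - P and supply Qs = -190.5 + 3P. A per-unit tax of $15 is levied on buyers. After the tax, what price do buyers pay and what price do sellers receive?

Pre-tax equilibrium: P* = 109, Q* = 136.5.
Tax on buyers shifts demand to Qd = 245.5 − 1(P + 15) = 230.5 - P.
230.5 - P = -190.5 + 3P gives seller price Ps = 105.25; buyers pay Pb = 105.25 + 15 = 120.25.
New quantity: Q = 245.5 − 1(120.25) = 125.25.

Buyers pay $120.25, sellers receive $105.25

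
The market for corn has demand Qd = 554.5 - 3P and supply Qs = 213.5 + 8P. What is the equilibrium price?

Set Qd = Qs: 554.5 - 3P = 213.5 + 8P.
341 = 11P, so P* = 31.
Q* = 554.5 − 3(31) = 461.5.

P* = 31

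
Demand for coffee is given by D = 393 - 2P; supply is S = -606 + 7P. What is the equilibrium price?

Set D = S: 393 - 2P = -606 + 7P.
999 = 9P, so P* = 111.
Q* = 393 − 2(111) = 171.

P* = 111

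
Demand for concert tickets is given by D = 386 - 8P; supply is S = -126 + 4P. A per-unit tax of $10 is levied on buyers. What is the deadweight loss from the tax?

Deadweight loss = 400/3

Pre-tax equilibrium: P* = 128/3, Q* = 134/3.
Tax on buyers shifts demand to D = 386 − 8(P + 10) = 306 - 8P.
306 - 8P = -126 + 4P gives seller price Ps = 36; buyers pay Pb = 36 + 10 = 46.
New quantity: Q = 386 − 8(46) = 18.
DWL = ½ × 10 × (134/3 − 18) = 400/3.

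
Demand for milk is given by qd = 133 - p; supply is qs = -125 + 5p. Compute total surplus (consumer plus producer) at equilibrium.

Equilibrium: 133 - p = -125 + 5p gives p* = 43, q* = 90.
Demand choke price: p = 133; supply starts at p = 25.
CS = ½(133 − 43)(90) = 4050; PS = ½(43 − 25)(90) = 810.

Total surplus = 4860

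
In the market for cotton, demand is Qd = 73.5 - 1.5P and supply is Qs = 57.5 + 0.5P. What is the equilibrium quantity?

Q* = 61.5

Set Qd = Qs: 73.5 - 1.5P = 57.5 + 0.5P.
16 = 2P, so P* = 8.
Q* = 73.5 − 1.5(8) = 61.5.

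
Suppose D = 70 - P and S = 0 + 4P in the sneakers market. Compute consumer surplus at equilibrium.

Consumer surplus = 1568

Equilibrium: 70 - P = 0 + 4P gives P* = 14, Q* = 56.
Demand choke price (D = 0): P = 70.
CS = ½(70 − 14)(56) = 1568.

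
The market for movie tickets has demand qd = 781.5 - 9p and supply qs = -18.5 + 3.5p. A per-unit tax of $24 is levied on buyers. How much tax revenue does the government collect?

Pre-tax equilibrium: p* = 64, q* = 205.5.
Tax on buyers shifts demand to qd = 781.5 − 9(p + 24) = 565.5 - 9p.
565.5 - 9p = -18.5 + 3.5p gives seller price ps = 46.72; buyers pay pb = 46.72 + 24 = 70.72.
New quantity: q = 781.5 − 9(70.72) = 145.02.
Revenue = 24 × 145.02 = 3480.48.

Tax revenue = 3480.48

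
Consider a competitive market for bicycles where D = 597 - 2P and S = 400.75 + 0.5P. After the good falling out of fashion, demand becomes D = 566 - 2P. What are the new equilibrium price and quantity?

Original equilibrium: P* = 78.5, Q* = 440.
New equilibrium: 566 - 2P = 400.75 + 0.5P, so 165.25 = 2.5P and P' = 66.1; Q' = 566 − 2(66.1) = 433.8.

P' = 66.1, Q' = 433.8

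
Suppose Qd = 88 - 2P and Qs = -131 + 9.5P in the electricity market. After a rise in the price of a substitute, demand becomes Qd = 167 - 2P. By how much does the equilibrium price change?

ΔP = 158/23

Original equilibrium: P* = 438/23, Q* = 1148/23.
New equilibrium: 167 - 2P = -131 + 9.5P, so 298 = 11.5P and P' = 596/23; Q' = 167 − 2(596/23) = 2649/23.
Change in price: 596/23 − 438/23 = 158/23.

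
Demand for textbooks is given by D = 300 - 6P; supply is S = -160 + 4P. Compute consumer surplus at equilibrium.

Consumer surplus = 48

Equilibrium: 300 - 6P = -160 + 4P gives P* = 46, Q* = 24.
Demand choke price (D = 0): P = 50.
CS = ½(50 − 46)(24) = 48.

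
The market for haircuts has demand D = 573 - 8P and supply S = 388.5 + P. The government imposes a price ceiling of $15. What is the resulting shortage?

Shortage = 49.5

Equilibrium price would be P* = 20.5, so the ceiling at 15 binds.
At P = 15: D = 573 − 8(15) = 453, S = 388.5 + 1(15) = 403.5.
Shortage = 453 − 403.5 = 49.5.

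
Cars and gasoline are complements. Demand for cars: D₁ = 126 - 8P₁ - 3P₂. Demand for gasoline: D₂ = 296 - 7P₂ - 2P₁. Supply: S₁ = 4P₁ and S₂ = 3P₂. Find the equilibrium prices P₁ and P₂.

P₁ = 62/19, P₂ = 550/19

Market 1: 126 - 8P₁ - 3P₂ = 4P₁ → 12P₁ + 3P₂ = 126.
Market 2: 10P₂ + 2P₁ = 296.
Eliminating P₂: 10×(1) − 3×(2) gives 114P₁ = 372, so P₁ = 62/19.
Back-substitute into (2): P₂ = (296 − 2×62/19) / 10 = 550/19.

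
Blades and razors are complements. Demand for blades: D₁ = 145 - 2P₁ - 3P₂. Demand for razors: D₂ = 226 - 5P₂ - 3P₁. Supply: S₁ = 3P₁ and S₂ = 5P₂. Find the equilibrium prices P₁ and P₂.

P₁ = 772/41, P₂ = 695/41

Market 1: 145 - 2P₁ - 3P₂ = 3P₁ → 5P₁ + 3P₂ = 145.
Market 2: 10P₂ + 3P₁ = 226.
Eliminating P₂: 10×(1) − 3×(2) gives 41P₁ = 772, so P₁ = 772/41.
Back-substitute into (2): P₂ = (226 − 3×772/41) / 10 = 695/41.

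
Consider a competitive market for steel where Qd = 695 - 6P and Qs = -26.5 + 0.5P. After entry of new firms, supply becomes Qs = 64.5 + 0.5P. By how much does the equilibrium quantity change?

Original equilibrium: P* = 111, Q* = 29.
New equilibrium: 695 - 6P = 64.5 + 0.5P, so 630.5 = 6.5P and P' = 97; Q' = 695 − 6(97) = 113.
Change in quantity: 113 − 29 = 84.

ΔQ = 84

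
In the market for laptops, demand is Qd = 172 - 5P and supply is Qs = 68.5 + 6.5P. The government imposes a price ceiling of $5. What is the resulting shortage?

Equilibrium price would be P* = 9, so the ceiling at 5 binds.
At P = 5: Qd = 172 − 5(5) = 147, Qs = 68.5 + 6.5(5) = 101.
Shortage = 147 − 101 = 46.

Shortage = 46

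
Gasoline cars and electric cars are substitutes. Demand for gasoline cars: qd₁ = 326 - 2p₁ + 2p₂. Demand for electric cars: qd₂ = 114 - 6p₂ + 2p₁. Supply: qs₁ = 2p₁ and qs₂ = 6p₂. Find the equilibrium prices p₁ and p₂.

Market 1: 326 - 2p₁ + 2p₂ = 2p₁ → 4p₁ - 2p₂ = 326.
Market 2: 12p₂ - 2p₁ = 114.
Eliminating p₂: 12×(1) + 2×(2) gives 44p₁ = 4140, so p₁ = 1035/11.
Back-substitute into (2): p₂ = (114 + 2×1035/11) / 12 = 277/11.

p₁ = 1035/11, p₂ = 277/11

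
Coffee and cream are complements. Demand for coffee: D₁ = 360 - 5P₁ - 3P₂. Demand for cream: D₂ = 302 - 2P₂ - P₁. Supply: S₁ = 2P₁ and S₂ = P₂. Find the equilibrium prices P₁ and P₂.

Market 1: 360 - 5P₁ - 3P₂ = 2P₁ → 7P₁ + 3P₂ = 360.
Market 2: 3P₂ + P₁ = 302.
Eliminating P₂: 3×(1) − 3×(2) gives 18P₁ = 174, so P₁ = 29/3.
Back-substitute into (2): P₂ = (302 − 1×29/3) / 3 = 877/9.

P₁ = 29/3, P₂ = 877/9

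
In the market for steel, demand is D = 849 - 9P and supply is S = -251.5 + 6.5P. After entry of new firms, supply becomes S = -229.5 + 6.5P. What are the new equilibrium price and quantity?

P' = 2157/31, Q' = 6906/31

Original equilibrium: P* = 71, Q* = 210.
New equilibrium: 849 - 9P = -229.5 + 6.5P, so 1078.5 = 15.5P and P' = 2157/31; Q' = 849 − 9(2157/31) = 6906/31.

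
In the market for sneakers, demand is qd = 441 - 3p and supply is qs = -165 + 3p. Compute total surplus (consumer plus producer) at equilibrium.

Total surplus = 6348

Equilibrium: 441 - 3p = -165 + 3p gives p* = 101, q* = 138.
Demand choke price: p = 147; supply starts at p = 55.
CS = ½(147 − 101)(138) = 3174; PS = ½(101 − 55)(138) = 3174.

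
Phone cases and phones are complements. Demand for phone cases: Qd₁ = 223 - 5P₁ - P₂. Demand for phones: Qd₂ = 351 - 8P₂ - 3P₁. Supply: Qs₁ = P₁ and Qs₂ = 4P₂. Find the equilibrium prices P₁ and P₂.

Market 1: 223 - 5P₁ - P₂ = P₁ → 6P₁ + P₂ = 223.
Market 2: 12P₂ + 3P₁ = 351.
Eliminating P₂: 12×(1) − 1×(2) gives 69P₁ = 2325, so P₁ = 775/23.
Back-substitute into (2): P₂ = (351 − 3×775/23) / 12 = 479/23.

P₁ = 775/23, P₂ = 479/23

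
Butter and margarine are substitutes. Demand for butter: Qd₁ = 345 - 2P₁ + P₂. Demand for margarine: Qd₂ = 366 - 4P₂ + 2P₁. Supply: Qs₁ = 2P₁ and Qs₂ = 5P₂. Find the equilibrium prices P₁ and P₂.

P₁ = 3471/34, P₂ = 1077/17

Market 1: 345 - 2P₁ + P₂ = 2P₁ → 4P₁ - P₂ = 345.
Market 2: 9P₂ - 2P₁ = 366.
Eliminating P₂: 9×(1) + 1×(2) gives 34P₁ = 3471, so P₁ = 3471/34.
Back-substitute into (2): P₂ = (366 + 2×3471/34) / 9 = 1077/17.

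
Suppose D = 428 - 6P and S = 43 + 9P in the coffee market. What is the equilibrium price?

Set D = S: 428 - 6P = 43 + 9P.
385 = 15P, so P* = 77/3.
Q* = 428 − 6(77/3) = 274.

P* = 77/3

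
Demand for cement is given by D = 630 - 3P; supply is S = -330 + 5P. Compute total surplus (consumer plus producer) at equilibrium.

Total surplus = 19440

Equilibrium: 630 - 3P = -330 + 5P gives P* = 120, Q* = 270.
Demand choke price: P = 210; supply starts at P = 66.
CS = ½(210 − 120)(270) = 12150; PS = ½(120 − 66)(270) = 7290.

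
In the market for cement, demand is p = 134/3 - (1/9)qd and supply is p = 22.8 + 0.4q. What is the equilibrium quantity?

Set the two price expressions equal: 134/3 - (1/9)q = 22.8 + 0.4q.
328/15 = (23/45)q, so q* = 984/23.
p* = 134/3 − (1/9)(984/23) = 918/23.

q* = 984/23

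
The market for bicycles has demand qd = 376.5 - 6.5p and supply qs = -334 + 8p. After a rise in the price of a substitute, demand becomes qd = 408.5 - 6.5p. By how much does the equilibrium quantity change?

Δq = 512/29

Original equilibrium: p* = 49, q* = 58.
New equilibrium: 408.5 - 6.5p = -334 + 8p, so 742.5 = 14.5p and p' = 1485/29; q' = 408.5 − 6.5(1485/29) = 2194/29.
Change in quantity: 2194/29 − 58 = 512/29.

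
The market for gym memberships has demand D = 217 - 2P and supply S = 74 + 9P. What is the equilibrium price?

P* = 13

Set D = S: 217 - 2P = 74 + 9P.
143 = 11P, so P* = 13.
Q* = 217 − 2(13) = 191.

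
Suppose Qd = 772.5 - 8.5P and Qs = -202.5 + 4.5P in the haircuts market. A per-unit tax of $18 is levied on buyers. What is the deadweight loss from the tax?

Pre-tax equilibrium: P* = 75, Q* = 135.
Tax on buyers shifts demand to Qd = 772.5 − 8.5(P + 18) = 619.5 - 8.5P.
619.5 - 8.5P = -202.5 + 4.5P gives seller price Ps = 822/13; buyers pay Pb = 822/13 + 18 = 1056/13.
New quantity: Q = 772.5 − 8.5(1056/13) = 2133/26.
DWL = ½ × 18 × (135 − 2133/26) = 12393/26.

Deadweight loss = 12393/26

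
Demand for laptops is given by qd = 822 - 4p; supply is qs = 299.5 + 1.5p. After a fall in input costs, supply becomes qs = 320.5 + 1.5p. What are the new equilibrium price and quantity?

Original equilibrium: p* = 95, q* = 442.
New equilibrium: 822 - 4p = 320.5 + 1.5p, so 501.5 = 5.5p and p' = 1003/11; q' = 822 − 4(1003/11) = 5030/11.

p' = 1003/11, q' = 5030/11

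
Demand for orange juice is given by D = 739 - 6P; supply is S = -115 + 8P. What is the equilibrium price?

Set D = S: 739 - 6P = -115 + 8P.
854 = 14P, so P* = 61.
Q* = 739 − 6(61) = 373.

P* = 61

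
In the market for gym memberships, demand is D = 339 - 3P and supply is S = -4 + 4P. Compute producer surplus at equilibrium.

Producer surplus = 4608

Equilibrium: 339 - 3P = -4 + 4P gives P* = 49, Q* = 192.
Supply starts at P = 1 (where S = 0).
PS = ½(49 − 1)(192) = 4608.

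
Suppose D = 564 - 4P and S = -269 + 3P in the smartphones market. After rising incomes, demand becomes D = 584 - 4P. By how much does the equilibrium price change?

ΔP = 20/7

Original equilibrium: P* = 119, Q* = 88.
New equilibrium: 584 - 4P = -269 + 3P, so 853 = 7P and P' = 853/7; Q' = 584 − 4(853/7) = 676/7.
Change in price: 853/7 − 119 = 20/7.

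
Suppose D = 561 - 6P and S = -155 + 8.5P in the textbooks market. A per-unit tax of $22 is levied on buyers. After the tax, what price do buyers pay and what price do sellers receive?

Buyers pay 1806/29, sellers receive 1168/29

Pre-tax equilibrium: P* = 1432/29, Q* = 7677/29.
Tax on buyers shifts demand to D = 561 − 6(P + 22) = 429 - 6P.
429 - 6P = -155 + 8.5P gives seller price Ps = 1168/29; buyers pay Pb = 1168/29 + 22 = 1806/29.
New quantity: Q = 561 − 6(1806/29) = 5433/29.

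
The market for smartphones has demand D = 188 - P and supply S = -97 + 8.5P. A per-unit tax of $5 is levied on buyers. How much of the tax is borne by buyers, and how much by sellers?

Pre-tax equilibrium: P* = 30, Q* = 158.
Tax on buyers shifts demand to D = 188 − 1(P + 5) = 183 - P.
183 - P = -97 + 8.5P gives seller price Ps = 560/19; buyers pay Pb = 560/19 + 5 = 655/19.
New quantity: Q = 188 − 1(655/19) = 2917/19.
Buyer burden = 655/19 − 30 = 85/19; seller burden = 30 − 560/19 = 10/19.

Buyers bear 85/19, sellers bear 10/19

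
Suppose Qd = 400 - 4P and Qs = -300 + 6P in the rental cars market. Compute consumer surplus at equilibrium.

Equilibrium: 400 - 4P = -300 + 6P gives P* = 70, Q* = 120.
Demand choke price (Qd = 0): P = 100.
CS = ½(100 − 70)(120) = 1800.

Consumer surplus = 1800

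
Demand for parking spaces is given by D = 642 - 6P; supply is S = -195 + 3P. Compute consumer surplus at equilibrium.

Consumer surplus = 588

Equilibrium: 642 - 6P = -195 + 3P gives P* = 93, Q* = 84.
Demand choke price (D = 0): P = 107.
CS = ½(107 − 93)(84) = 588.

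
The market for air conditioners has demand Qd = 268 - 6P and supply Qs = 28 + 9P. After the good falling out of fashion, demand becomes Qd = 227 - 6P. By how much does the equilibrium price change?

Original equilibrium: P* = 16, Q* = 172.
New equilibrium: 227 - 6P = 28 + 9P, so 199 = 15P and P' = 199/15; Q' = 227 − 6(199/15) = 147.4.
Change in price: 199/15 − 16 = -41/15.

ΔP = -41/15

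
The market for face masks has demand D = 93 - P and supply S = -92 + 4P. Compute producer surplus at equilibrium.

Equilibrium: 93 - P = -92 + 4P gives P* = 37, Q* = 56.
Supply starts at P = 23 (where S = 0).
PS = ½(37 − 23)(56) = 392.

Producer surplus = 392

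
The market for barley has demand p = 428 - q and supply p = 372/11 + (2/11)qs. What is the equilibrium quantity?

q* = 4336/13

Set the two price expressions equal: 428 - q = 372/11 + (2/11)q.
4336/11 = (13/11)q, so q* = 4336/13.
p* = 428 − (1)(4336/13) = 1228/13.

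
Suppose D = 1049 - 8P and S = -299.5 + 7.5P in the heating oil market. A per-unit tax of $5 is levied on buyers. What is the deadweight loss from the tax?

Pre-tax equilibrium: P* = 87, Q* = 353.
Tax on buyers shifts demand to D = 1049 − 8(P + 5) = 1009 - 8P.
1009 - 8P = -299.5 + 7.5P gives seller price Ps = 2617/31; buyers pay Pb = 2617/31 + 5 = 2772/31.
New quantity: Q = 1049 − 8(2772/31) = 10343/31.
DWL = ½ × 5 × (353 − 10343/31) = 1500/31.

Deadweight loss = 1500/31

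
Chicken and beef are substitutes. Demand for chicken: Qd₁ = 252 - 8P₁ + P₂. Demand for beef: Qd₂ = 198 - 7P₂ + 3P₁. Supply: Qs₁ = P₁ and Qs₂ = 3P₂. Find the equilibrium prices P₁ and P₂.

Market 1: 252 - 8P₁ + P₂ = P₁ → 9P₁ - P₂ = 252.
Market 2: 10P₂ - 3P₁ = 198.
Eliminating P₂: 10×(1) + 1×(2) gives 87P₁ = 2718, so P₁ = 906/29.
Back-substitute into (2): P₂ = (198 + 3×906/29) / 10 = 846/29.

P₁ = 906/29, P₂ = 846/29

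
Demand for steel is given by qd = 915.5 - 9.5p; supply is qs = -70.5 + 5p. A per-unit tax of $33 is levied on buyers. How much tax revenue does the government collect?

Pre-tax equilibrium: p* = 68, q* = 269.5.
Tax on buyers shifts demand to qd = 915.5 − 9.5(p + 33) = 602 - 9.5p.
602 - 9.5p = -70.5 + 5p gives seller price ps = 1345/29; buyers pay pb = 1345/29 + 33 = 2302/29.
New quantity: q = 915.5 − 9.5(2302/29) = 9361/58.
Revenue = 33 × 9361/58 = 308913/58.

Tax revenue = 308913/58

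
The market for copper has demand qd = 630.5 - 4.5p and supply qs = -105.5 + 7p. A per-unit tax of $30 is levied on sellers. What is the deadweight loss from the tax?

Pre-tax equilibrium: p* = 64, q* = 342.5.
Tax on sellers shifts supply to qs = -105.5 + 7(p − 30) = -315.5 + 7p.
630.5 - 4.5p = -315.5 + 7p gives buyer price pb = 1892/23; sellers receive ps = 1892/23 − 30 = 1202/23.
New quantity: q = 630.5 − 4.5(1892/23) = 11975/46.
DWL = ½ × 30 × (342.5 − 11975/46) = 28350/23.

Deadweight loss = 28350/23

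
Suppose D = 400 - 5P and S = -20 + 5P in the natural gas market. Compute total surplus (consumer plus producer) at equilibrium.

Equilibrium: 400 - 5P = -20 + 5P gives P* = 42, Q* = 190.
Demand choke price: P = 80; supply starts at P = 4.
CS = ½(80 − 42)(190) = 3610; PS = ½(42 − 4)(190) = 3610.

Total surplus = 7220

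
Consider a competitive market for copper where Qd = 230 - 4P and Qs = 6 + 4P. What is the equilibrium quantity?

Q* = 118

Set Qd = Qs: 230 - 4P = 6 + 4P.
224 = 8P, so P* = 28.
Q* = 230 − 4(28) = 118.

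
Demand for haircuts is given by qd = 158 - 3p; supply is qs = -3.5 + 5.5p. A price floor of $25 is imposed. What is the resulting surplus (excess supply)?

Equilibrium price would be p* = 19, so the floor at 25 binds.
At p = 25: qd = 83, qs = 134.
Surplus = 134 − 83 = 51.

Surplus = 51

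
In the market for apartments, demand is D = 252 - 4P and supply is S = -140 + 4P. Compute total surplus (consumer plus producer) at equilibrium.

Total surplus = 784

Equilibrium: 252 - 4P = -140 + 4P gives P* = 49, Q* = 56.
Demand choke price: P = 63; supply starts at P = 35.
CS = ½(63 − 49)(56) = 392; PS = ½(49 − 35)(56) = 392.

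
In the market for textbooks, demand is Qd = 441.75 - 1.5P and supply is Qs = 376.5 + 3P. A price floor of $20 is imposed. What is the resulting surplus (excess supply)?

Equilibrium price would be P* = 14.5, so the floor at 20 binds.
At P = 20: Qd = 411.75, Qs = 436.5.
Surplus = 436.5 − 411.75 = 24.75.

Surplus = 24.75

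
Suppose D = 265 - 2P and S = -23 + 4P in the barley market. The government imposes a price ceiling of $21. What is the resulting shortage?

Shortage = 162

Equilibrium price would be P* = 48, so the ceiling at 21 binds.
At P = 21: D = 265 − 2(21) = 223, S = -23 + 4(21) = 61.
Shortage = 223 − 61 = 162.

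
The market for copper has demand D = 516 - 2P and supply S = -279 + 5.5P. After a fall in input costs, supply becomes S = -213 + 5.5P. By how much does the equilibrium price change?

Original equilibrium: P* = 106, Q* = 304.
New equilibrium: 516 - 2P = -213 + 5.5P, so 729 = 7.5P and P' = 97.2; Q' = 516 − 2(97.2) = 321.6.
Change in price: 97.2 − 106 = -8.8.

ΔP = -8.8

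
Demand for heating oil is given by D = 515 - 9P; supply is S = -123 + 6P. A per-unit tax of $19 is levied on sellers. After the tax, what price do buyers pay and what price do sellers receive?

Buyers pay 752/15, sellers receive 467/15

Pre-tax equilibrium: P* = 638/15, Q* = 132.2.
Tax on sellers shifts supply to S = -123 + 6(P − 19) = -237 + 6P.
515 - 9P = -237 + 6P gives buyer price Pb = 752/15; sellers receive Ps = 752/15 − 19 = 467/15.
New quantity: Q = 515 − 9(752/15) = 63.8.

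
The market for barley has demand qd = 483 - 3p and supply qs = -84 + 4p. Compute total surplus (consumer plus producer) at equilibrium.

Total surplus = 16800

Equilibrium: 483 - 3p = -84 + 4p gives p* = 81, q* = 240.
Demand choke price: p = 161; supply starts at p = 21.
CS = ½(161 − 81)(240) = 9600; PS = ½(81 − 21)(240) = 7200.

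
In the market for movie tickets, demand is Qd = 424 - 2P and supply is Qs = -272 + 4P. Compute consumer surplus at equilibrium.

Consumer surplus = 9216

Equilibrium: 424 - 2P = -272 + 4P gives P* = 116, Q* = 192.
Demand choke price (Qd = 0): P = 212.
CS = ½(212 − 116)(192) = 9216.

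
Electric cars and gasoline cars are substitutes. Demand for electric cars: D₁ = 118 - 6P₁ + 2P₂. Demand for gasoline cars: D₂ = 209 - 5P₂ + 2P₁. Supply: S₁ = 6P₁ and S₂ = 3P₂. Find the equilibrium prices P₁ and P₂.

Market 1: 118 - 6P₁ + 2P₂ = 6P₁ → 12P₁ - 2P₂ = 118.
Market 2: 8P₂ - 2P₁ = 209.
Eliminating P₂: 8×(1) + 2×(2) gives 92P₁ = 1362, so P₁ = 681/46.
Back-substitute into (2): P₂ = (209 + 2×681/46) / 8 = 686/23.

P₁ = 681/46, P₂ = 686/23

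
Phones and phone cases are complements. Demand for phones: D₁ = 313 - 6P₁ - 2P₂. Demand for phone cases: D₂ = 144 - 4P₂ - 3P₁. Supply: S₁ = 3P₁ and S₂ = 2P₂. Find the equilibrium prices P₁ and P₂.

Market 1: 313 - 6P₁ - 2P₂ = 3P₁ → 9P₁ + 2P₂ = 313.
Market 2: 6P₂ + 3P₁ = 144.
Eliminating P₂: 6×(1) − 2×(2) gives 48P₁ = 1590, so P₁ = 33.125.
Back-substitute into (2): P₂ = (144 − 3×33.125) / 6 = 7.4375.

P₁ = 33.125, P₂ = 7.4375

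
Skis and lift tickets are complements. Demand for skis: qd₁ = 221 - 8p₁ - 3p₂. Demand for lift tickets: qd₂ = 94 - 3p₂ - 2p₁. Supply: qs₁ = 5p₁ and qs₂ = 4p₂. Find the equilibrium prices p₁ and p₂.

Market 1: 221 - 8p₁ - 3p₂ = 5p₁ → 13p₁ + 3p₂ = 221.
Market 2: 7p₂ + 2p₁ = 94.
Eliminating p₂: 7×(1) − 3×(2) gives 85p₁ = 1265, so p₁ = 253/17.
Back-substitute into (2): p₂ = (94 − 2×253/17) / 7 = 156/17.

p₁ = 253/17, p₂ = 156/17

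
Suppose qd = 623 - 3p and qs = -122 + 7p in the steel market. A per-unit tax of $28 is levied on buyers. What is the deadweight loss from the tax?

Pre-tax equilibrium: p* = 74.5, q* = 399.5.
Tax on buyers shifts demand to qd = 623 − 3(p + 28) = 539 - 3p.
539 - 3p = -122 + 7p gives seller price ps = 66.1; buyers pay pb = 66.1 + 28 = 94.1.
New quantity: q = 623 − 3(94.1) = 340.7.
DWL = ½ × 28 × (399.5 − 340.7) = 823.2.

Deadweight loss = 823.2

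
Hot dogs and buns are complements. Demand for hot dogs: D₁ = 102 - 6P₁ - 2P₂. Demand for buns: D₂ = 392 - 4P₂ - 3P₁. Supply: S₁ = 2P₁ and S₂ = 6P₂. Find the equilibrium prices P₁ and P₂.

P₁ = 118/37, P₂ = 1415/37

Market 1: 102 - 6P₁ - 2P₂ = 2P₁ → 8P₁ + 2P₂ = 102.
Market 2: 10P₂ + 3P₁ = 392.
Eliminating P₂: 10×(1) − 2×(2) gives 74P₁ = 236, so P₁ = 118/37.
Back-substitute into (2): P₂ = (392 − 3×118/37) / 10 = 1415/37.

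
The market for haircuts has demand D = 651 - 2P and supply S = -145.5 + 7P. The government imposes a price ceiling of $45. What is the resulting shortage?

Shortage = 391.5

Equilibrium price would be P* = 88.5, so the ceiling at 45 binds.
At P = 45: D = 651 − 2(45) = 561, S = -145.5 + 7(45) = 169.5.
Shortage = 561 − 169.5 = 391.5.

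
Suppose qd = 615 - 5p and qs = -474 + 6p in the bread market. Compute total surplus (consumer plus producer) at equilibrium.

Total surplus = 2640

Equilibrium: 615 - 5p = -474 + 6p gives p* = 99, q* = 120.
Demand choke price: p = 123; supply starts at p = 79.
CS = ½(123 − 99)(120) = 1440; PS = ½(99 − 79)(120) = 1200.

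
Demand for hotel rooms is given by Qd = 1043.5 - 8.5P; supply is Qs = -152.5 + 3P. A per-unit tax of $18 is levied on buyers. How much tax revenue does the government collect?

Tax revenue = 49509/23

Pre-tax equilibrium: P* = 104, Q* = 159.5.
Tax on buyers shifts demand to Qd = 1043.5 − 8.5(P + 18) = 890.5 - 8.5P.
890.5 - 8.5P = -152.5 + 3P gives seller price Ps = 2086/23; buyers pay Pb = 2086/23 + 18 = 2500/23.
New quantity: Q = 1043.5 − 8.5(2500/23) = 5501/46.
Revenue = 18 × 5501/46 = 49509/23.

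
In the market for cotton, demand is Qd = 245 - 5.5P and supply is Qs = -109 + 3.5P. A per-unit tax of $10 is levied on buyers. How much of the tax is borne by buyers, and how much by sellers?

Pre-tax equilibrium: P* = 118/3, Q* = 86/3.
Tax on buyers shifts demand to Qd = 245 − 5.5(P + 10) = 190 - 5.5P.
190 - 5.5P = -109 + 3.5P gives seller price Ps = 299/9; buyers pay Pb = 299/9 + 10 = 389/9.
New quantity: Q = 245 − 5.5(389/9) = 131/18.
Buyer burden = 389/9 − 118/3 = 35/9; seller burden = 118/3 − 299/9 = 55/9.

Buyers bear 35/9, sellers bear 55/9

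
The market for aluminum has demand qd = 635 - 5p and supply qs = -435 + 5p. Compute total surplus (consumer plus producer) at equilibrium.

Equilibrium: 635 - 5p = -435 + 5p gives p* = 107, q* = 100.
Demand choke price: p = 127; supply starts at p = 87.
CS = ½(127 − 107)(100) = 1000; PS = ½(107 − 87)(100) = 1000.

Total surplus = 2000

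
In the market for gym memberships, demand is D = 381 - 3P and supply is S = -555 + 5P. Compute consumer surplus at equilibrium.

Equilibrium: 381 - 3P = -555 + 5P gives P* = 117, Q* = 30.
Demand choke price (D = 0): P = 127.
CS = ½(127 − 117)(30) = 150.

Consumer surplus = 150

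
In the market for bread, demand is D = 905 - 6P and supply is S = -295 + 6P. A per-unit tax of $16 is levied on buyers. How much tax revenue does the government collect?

Tax revenue = 4112

Pre-tax equilibrium: P* = 100, Q* = 305.
Tax on buyers shifts demand to D = 905 − 6(P + 16) = 809 - 6P.
809 - 6P = -295 + 6P gives seller price Ps = 92; buyers pay Pb = 92 + 16 = 108.
New quantity: Q = 905 − 6(108) = 257.
Revenue = 16 × 257 = 4112.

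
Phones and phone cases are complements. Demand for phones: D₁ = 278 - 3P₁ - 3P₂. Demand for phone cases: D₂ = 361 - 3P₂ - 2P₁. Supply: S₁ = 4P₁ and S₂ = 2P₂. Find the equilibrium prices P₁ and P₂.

Market 1: 278 - 3P₁ - 3P₂ = 4P₁ → 7P₁ + 3P₂ = 278.
Market 2: 5P₂ + 2P₁ = 361.
Eliminating P₂: 5×(1) − 3×(2) gives 29P₁ = 307, so P₁ = 307/29.
Back-substitute into (2): P₂ = (361 − 2×307/29) / 5 = 1971/29.

P₁ = 307/29, P₂ = 1971/29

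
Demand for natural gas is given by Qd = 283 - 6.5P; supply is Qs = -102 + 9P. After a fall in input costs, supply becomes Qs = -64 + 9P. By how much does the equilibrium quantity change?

Original equilibrium: P* = 770/31, Q* = 3768/31.
New equilibrium: 283 - 6.5P = -64 + 9P, so 347 = 15.5P and P' = 694/31; Q' = 283 − 6.5(694/31) = 4262/31.
Change in quantity: 4262/31 − 3768/31 = 494/31.

ΔQ = 494/31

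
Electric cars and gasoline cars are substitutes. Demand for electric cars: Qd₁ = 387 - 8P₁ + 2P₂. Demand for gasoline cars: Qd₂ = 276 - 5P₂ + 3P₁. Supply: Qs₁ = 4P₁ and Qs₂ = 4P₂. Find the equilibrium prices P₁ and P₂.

P₁ = 1345/34, P₂ = 1491/34

Market 1: 387 - 8P₁ + 2P₂ = 4P₁ → 12P₁ - 2P₂ = 387.
Market 2: 9P₂ - 3P₁ = 276.
Eliminating P₂: 9×(1) + 2×(2) gives 102P₁ = 4035, so P₁ = 1345/34.
Back-substitute into (2): P₂ = (276 + 3×1345/34) / 9 = 1491/34.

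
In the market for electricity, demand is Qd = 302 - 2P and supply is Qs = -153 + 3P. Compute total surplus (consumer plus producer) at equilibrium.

Equilibrium: 302 - 2P = -153 + 3P gives P* = 91, Q* = 120.
Demand choke price: P = 151; supply starts at P = 51.
CS = ½(151 − 91)(120) = 3600; PS = ½(91 − 51)(120) = 2400.

Total surplus = 6000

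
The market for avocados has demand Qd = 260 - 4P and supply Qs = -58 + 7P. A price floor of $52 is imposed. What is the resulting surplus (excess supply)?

Surplus = 254

Equilibrium price would be P* = 318/11, so the floor at 52 binds.
At P = 52: Qd = 52, Qs = 306.
Surplus = 306 − 52 = 254.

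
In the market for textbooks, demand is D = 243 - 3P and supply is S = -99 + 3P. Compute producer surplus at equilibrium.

Producer surplus = 864

Equilibrium: 243 - 3P = -99 + 3P gives P* = 57, Q* = 72.
Supply starts at P = 33 (where S = 0).
PS = ½(57 − 33)(72) = 864.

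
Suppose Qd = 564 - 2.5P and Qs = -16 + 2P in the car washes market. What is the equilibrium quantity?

Set Qd = Qs: 564 - 2.5P = -16 + 2P.
580 = 4.5P, so P* = 1160/9.
Q* = 564 − 2.5(1160/9) = 2176/9.

Q* = 2176/9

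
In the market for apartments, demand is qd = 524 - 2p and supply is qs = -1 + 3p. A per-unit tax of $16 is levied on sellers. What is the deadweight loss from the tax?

Pre-tax equilibrium: p* = 105, q* = 314.
Tax on sellers shifts supply to qs = -1 + 3(p − 16) = -49 + 3p.
524 - 2p = -49 + 3p gives buyer price pb = 114.6; sellers receive ps = 114.6 − 16 = 98.6.
New quantity: q = 524 − 2(114.6) = 294.8.
DWL = ½ × 16 × (314 − 294.8) = 153.6.

Deadweight loss = 153.6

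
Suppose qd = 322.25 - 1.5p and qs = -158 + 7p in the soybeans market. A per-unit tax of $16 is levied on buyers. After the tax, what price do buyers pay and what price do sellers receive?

Pre-tax equilibrium: p* = 56.5, q* = 237.5.
Tax on buyers shifts demand to qd = 322.25 − 1.5(p + 16) = 298.25 - 1.5p.
298.25 - 1.5p = -158 + 7p gives seller price ps = 1825/34; buyers pay pb = 1825/34 + 16 = 2369/34.
New quantity: q = 322.25 − 1.5(2369/34) = 7403/34.

Buyers pay 2369/34, sellers receive 1825/34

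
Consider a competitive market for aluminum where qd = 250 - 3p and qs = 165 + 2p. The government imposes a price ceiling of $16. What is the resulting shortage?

Equilibrium price would be p* = 17, so the ceiling at 16 binds.
At p = 16: qd = 250 − 3(16) = 202, qs = 165 + 2(16) = 197.
Shortage = 202 − 197 = 5.

Shortage = 5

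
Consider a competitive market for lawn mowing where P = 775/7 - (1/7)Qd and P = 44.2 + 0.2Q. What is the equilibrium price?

Set the two price expressions equal: 775/7 - (1/7)Q = 44.2 + 0.2Q.
2328/35 = (12/35)Q, so Q* = 194.
P* = 775/7 − (1/7)(194) = 83.

P* = 83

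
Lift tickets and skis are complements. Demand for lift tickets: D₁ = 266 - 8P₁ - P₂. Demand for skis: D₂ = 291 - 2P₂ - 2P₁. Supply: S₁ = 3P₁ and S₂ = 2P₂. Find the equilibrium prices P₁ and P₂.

Market 1: 266 - 8P₁ - P₂ = 3P₁ → 11P₁ + P₂ = 266.
Market 2: 4P₂ + 2P₁ = 291.
Eliminating P₂: 4×(1) − 1×(2) gives 42P₁ = 773, so P₁ = 773/42.
Back-substitute into (2): P₂ = (291 − 2×773/42) / 4 = 2669/42.

P₁ = 773/42, P₂ = 2669/42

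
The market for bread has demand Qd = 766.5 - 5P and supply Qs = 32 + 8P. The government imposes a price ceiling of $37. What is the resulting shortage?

Equilibrium price would be P* = 56.5, so the ceiling at 37 binds.
At P = 37: Qd = 766.5 − 5(37) = 581.5, Qs = 32 + 8(37) = 328.
Shortage = 581.5 − 328 = 253.5.

Shortage = 253.5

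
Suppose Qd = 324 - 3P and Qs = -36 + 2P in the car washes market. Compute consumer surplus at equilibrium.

Consumer surplus = 1944

Equilibrium: 324 - 3P = -36 + 2P gives P* = 72, Q* = 108.
Demand choke price (Qd = 0): P = 108.
CS = ½(108 − 72)(108) = 1944.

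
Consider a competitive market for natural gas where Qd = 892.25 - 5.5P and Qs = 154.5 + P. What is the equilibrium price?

P* = 113.5

Set Qd = Qs: 892.25 - 5.5P = 154.5 + P.
737.75 = 6.5P, so P* = 113.5.
Q* = 892.25 − 5.5(113.5) = 268.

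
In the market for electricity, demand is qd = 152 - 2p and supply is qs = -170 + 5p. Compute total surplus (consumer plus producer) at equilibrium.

Total surplus = 1260

Equilibrium: 152 - 2p = -170 + 5p gives p* = 46, q* = 60.
Demand choke price: p = 76; supply starts at p = 34.
CS = ½(76 − 46)(60) = 900; PS = ½(46 − 34)(60) = 360.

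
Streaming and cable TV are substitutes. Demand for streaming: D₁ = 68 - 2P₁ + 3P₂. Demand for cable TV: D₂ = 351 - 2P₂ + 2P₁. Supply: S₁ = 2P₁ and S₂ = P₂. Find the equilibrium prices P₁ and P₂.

Market 1: 68 - 2P₁ + 3P₂ = 2P₁ → 4P₁ - 3P₂ = 68.
Market 2: 3P₂ - 2P₁ = 351.
Eliminating P₂: 3×(1) + 3×(2) gives 6P₁ = 1257, so P₁ = 209.5.
Back-substitute into (2): P₂ = (351 + 2×209.5) / 3 = 770/3.

P₁ = 209.5, P₂ = 770/3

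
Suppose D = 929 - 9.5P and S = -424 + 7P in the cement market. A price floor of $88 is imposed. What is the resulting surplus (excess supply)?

Surplus = 99

Equilibrium price would be P* = 82, so the floor at 88 binds.
At P = 88: D = 93, S = 192.
Surplus = 192 − 93 = 99.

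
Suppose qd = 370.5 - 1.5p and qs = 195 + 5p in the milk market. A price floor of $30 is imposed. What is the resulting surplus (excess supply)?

Equilibrium price would be p* = 27, so the floor at 30 binds.
At p = 30: qd = 325.5, qs = 345.
Surplus = 345 − 325.5 = 19.5.

Surplus = 19.5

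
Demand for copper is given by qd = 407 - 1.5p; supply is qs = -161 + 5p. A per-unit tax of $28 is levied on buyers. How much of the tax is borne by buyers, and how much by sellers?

Buyers bear 280/13, sellers bear 84/13

Pre-tax equilibrium: p* = 1136/13, q* = 3587/13.
Tax on buyers shifts demand to qd = 407 − 1.5(p + 28) = 365 - 1.5p.
365 - 1.5p = -161 + 5p gives seller price ps = 1052/13; buyers pay pb = 1052/13 + 28 = 1416/13.
New quantity: q = 407 − 1.5(1416/13) = 3167/13.
Buyer burden = 1416/13 − 1136/13 = 280/13; seller burden = 1136/13 − 1052/13 = 84/13.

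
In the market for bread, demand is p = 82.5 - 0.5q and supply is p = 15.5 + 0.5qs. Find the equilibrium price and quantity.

p* = 49, q* = 67

Set the two price expressions equal: 82.5 - 0.5q = 15.5 + 0.5q.
67 = q, so q* = 67.
p* = 82.5 − (0.5)(67) = 49.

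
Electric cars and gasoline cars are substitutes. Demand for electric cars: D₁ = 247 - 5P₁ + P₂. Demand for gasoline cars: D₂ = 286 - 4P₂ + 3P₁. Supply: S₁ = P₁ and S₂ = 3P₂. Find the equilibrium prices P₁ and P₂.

P₁ = 155/3, P₂ = 63

Market 1: 247 - 5P₁ + P₂ = P₁ → 6P₁ - P₂ = 247.
Market 2: 7P₂ - 3P₁ = 286.
Eliminating P₂: 7×(1) + 1×(2) gives 39P₁ = 2015, so P₁ = 155/3.
Back-substitute into (2): P₂ = (286 + 3×155/3) / 7 = 63.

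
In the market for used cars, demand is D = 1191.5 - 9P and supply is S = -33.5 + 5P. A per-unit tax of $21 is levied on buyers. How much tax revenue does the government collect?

Pre-tax equilibrium: P* = 87.5, Q* = 404.
Tax on buyers shifts demand to D = 1191.5 − 9(P + 21) = 1002.5 - 9P.
1002.5 - 9P = -33.5 + 5P gives seller price Ps = 74; buyers pay Pb = 74 + 21 = 95.
New quantity: Q = 1191.5 − 9(95) = 336.5.
Revenue = 21 × 336.5 = 7066.5.

Tax revenue = 7066.5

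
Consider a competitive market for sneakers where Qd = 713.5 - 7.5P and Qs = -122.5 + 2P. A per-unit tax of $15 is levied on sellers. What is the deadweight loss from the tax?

Deadweight loss = 3375/19

Pre-tax equilibrium: P* = 88, Q* = 53.5.
Tax on sellers shifts supply to Qs = -122.5 + 2(P − 15) = -152.5 + 2P.
713.5 - 7.5P = -152.5 + 2P gives buyer price Pb = 1732/19; sellers receive Ps = 1732/19 − 15 = 1447/19.
New quantity: Q = 713.5 − 7.5(1732/19) = 1133/38.
DWL = ½ × 15 × (53.5 − 1133/38) = 3375/19.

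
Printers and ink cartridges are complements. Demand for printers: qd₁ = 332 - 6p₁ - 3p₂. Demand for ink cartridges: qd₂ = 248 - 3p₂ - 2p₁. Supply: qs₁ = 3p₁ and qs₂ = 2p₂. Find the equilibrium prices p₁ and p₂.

Market 1: 332 - 6p₁ - 3p₂ = 3p₁ → 9p₁ + 3p₂ = 332.
Market 2: 5p₂ + 2p₁ = 248.
Eliminating p₂: 5×(1) − 3×(2) gives 39p₁ = 916, so p₁ = 916/39.
Back-substitute into (2): p₂ = (248 − 2×916/39) / 5 = 1568/39.

p₁ = 916/39, p₂ = 1568/39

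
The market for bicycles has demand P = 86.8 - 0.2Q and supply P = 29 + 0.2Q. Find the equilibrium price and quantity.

P* = 57.9, Q* = 144.5

Set the two price expressions equal: 86.8 - 0.2Q = 29 + 0.2Q.
57.8 = 0.4Q, so Q* = 144.5.
P* = 86.8 − (0.2)(144.5) = 57.9.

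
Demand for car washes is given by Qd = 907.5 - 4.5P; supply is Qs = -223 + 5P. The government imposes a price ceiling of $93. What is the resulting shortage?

Equilibrium price would be P* = 119, so the ceiling at 93 binds.
At P = 93: Qd = 907.5 − 4.5(93) = 489, Qs = -223 + 5(93) = 242.
Shortage = 489 − 242 = 247.

Shortage = 247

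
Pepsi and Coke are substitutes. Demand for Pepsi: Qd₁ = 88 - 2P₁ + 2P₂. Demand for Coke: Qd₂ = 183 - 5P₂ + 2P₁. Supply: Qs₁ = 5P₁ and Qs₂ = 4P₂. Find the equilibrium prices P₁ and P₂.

P₁ = 1158/59, P₂ = 1457/59

Market 1: 88 - 2P₁ + 2P₂ = 5P₁ → 7P₁ - 2P₂ = 88.
Market 2: 9P₂ - 2P₁ = 183.
Eliminating P₂: 9×(1) + 2×(2) gives 59P₁ = 1158, so P₁ = 1158/59.
Back-substitute into (2): P₂ = (183 + 2×1158/59) / 9 = 1457/59.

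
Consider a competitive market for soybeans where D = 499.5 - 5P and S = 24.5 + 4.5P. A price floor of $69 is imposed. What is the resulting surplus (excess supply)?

Surplus = 180.5

Equilibrium price would be P* = 50, so the floor at 69 binds.
At P = 69: D = 154.5, S = 335.
Surplus = 335 − 154.5 = 180.5.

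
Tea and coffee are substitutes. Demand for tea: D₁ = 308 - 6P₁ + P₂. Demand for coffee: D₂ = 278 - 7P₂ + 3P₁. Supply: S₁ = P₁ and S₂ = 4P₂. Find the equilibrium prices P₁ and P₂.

P₁ = 1833/37, P₂ = 1435/37

Market 1: 308 - 6P₁ + P₂ = P₁ → 7P₁ - P₂ = 308.
Market 2: 11P₂ - 3P₁ = 278.
Eliminating P₂: 11×(1) + 1×(2) gives 74P₁ = 3666, so P₁ = 1833/37.
Back-substitute into (2): P₂ = (278 + 3×1833/37) / 11 = 1435/37.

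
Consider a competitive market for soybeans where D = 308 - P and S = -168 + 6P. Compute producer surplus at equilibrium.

Equilibrium: 308 - P = -168 + 6P gives P* = 68, Q* = 240.
Supply starts at P = 28 (where S = 0).
PS = ½(68 − 28)(240) = 4800.

Producer surplus = 4800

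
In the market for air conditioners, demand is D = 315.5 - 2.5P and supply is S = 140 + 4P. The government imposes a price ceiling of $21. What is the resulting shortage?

Equilibrium price would be P* = 27, so the ceiling at 21 binds.
At P = 21: D = 315.5 − 2.5(21) = 263, S = 140 + 4(21) = 224.
Shortage = 263 − 224 = 39.

Shortage = 39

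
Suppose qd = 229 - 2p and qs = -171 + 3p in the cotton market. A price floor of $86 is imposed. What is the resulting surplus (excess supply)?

Surplus = 30

Equilibrium price would be p* = 80, so the floor at 86 binds.
At p = 86: qd = 57, qs = 87.
Surplus = 87 − 57 = 30.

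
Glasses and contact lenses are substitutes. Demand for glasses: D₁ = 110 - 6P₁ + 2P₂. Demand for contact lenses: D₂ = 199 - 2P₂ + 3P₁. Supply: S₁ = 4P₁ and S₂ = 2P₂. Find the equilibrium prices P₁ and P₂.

P₁ = 419/17, P₂ = 1160/17

Market 1: 110 - 6P₁ + 2P₂ = 4P₁ → 10P₁ - 2P₂ = 110.
Market 2: 4P₂ - 3P₁ = 199.
Eliminating P₂: 4×(1) + 2×(2) gives 34P₁ = 838, so P₁ = 419/17.
Back-substitute into (2): P₂ = (199 + 3×419/17) / 4 = 1160/17.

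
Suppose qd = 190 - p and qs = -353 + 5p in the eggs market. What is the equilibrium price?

p* = 90.5

Set qd = qs: 190 - p = -353 + 5p.
543 = 6p, so p* = 90.5.
q* = 190 − 1(90.5) = 99.5.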